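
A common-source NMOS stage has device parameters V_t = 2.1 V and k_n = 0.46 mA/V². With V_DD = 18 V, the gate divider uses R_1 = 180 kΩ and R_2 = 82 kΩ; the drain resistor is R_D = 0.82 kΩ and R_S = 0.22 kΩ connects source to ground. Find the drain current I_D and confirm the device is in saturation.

V_G = V_DD·R_2/(R_1+R_2) = 18×82/262 = 5.63 V.
Assume saturation: I_D = (k_n/2)(V_GS − V_t)² with V_GS = V_G − I_D·R_S = 5.63 − 0.22·I_D.
Substituting gives 0.0111·I_D² − 1.36·I_D + 2.87 = 0, with roots I_D = 2.15 or 120 mA.
The root I_D = 120 mA gives V_GS = -20.7 V ≤ V_t, so take I_D = 2.15 mA.
Then V_GS = 5.16 V and V_DS = V_DD − I_D(R_D+R_S) = 18 − 2.15×1.04 = 15.8 V.
Saturation requires V_DS ≥ V_GS − V_t = 3.06 V; 15.8 ≥ 3.06 ✓.

I_D ≈ 2.2 mA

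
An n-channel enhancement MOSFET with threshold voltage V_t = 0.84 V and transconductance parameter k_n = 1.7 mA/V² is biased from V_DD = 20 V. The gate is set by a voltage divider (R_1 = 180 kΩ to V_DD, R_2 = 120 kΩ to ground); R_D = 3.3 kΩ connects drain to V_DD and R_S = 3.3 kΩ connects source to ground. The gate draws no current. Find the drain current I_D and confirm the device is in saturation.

V_G = V_DD·R_2/(R_1+R_2) = 20×120/300 = 8 V.
Assume saturation: I_D = (k_n/2)(V_GS − V_t)² with V_GS = V_G − I_D·R_S = 8 − 3.3·I_D.
Substituting gives 9.26·I_D² − 41.2·I_D + 43.6 = 0, with roots I_D = 1.74 or 2.71 mA.
The root I_D = 2.71 mA gives V_GS = -0.946 V ≤ V_t, so take I_D = 1.74 mA.
Then V_GS = 2.27 V and V_DS = V_DD − I_D(R_D+R_S) = 20 − 1.74×6.6 = 8.54 V.
Saturation requires V_DS ≥ V_GS − V_t = 1.43 V; 8.54 ≥ 1.43 ✓.

I_D ≈ 1.7 mA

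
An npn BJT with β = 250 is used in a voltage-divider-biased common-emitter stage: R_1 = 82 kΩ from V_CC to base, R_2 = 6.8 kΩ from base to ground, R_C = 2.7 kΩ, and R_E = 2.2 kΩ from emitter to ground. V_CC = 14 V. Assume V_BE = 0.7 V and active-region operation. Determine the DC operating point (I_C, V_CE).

Thevenize the base divider: V_Th = V_CC·R_2/(R_1+R_2) = 14×6.8/88.8 = 1.07 V, R_Th = R_1‖R_2 = 6.28 kΩ.
Base-emitter loop: V_Th = I_B·R_Th + V_BE + (β+1)I_B·R_E, so I_B = (1.07 − 0.7) / (6.28 + 251×2.2) = 0.000666 mA.
I_C = β·I_B = 250×0.000666 = 0.167 mA, and I_E = (β+1)I_B = 0.167 mA.
V_CE = V_CC − I_C·R_C − I_E·R_E = 14 − 0.167×2.7 − 0.167×2.2 = 13.2 V.
V_CE = 13.2 V > 0.2 V confirms active-region operation.

I_C ≈ 0.17 mA, V_CE ≈ 13 V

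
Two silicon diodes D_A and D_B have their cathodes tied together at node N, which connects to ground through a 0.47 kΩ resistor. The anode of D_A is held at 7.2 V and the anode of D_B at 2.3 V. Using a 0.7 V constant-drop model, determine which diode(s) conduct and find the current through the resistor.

Assume both conduct. Then node N would need to be at both 7.2−0.7 = 6.5 V and 2.3−0.7 = 1.6 V, which is impossible.
Assume only D_A conducts: V_N = 7.2 − 0.7 = 6.5 V, so I_R = 6.5/0.47 = 13.8 mA.
Check D_B: its anode-to-cathode voltage is 2.3 − 6.5 = -4.2 V < 0.7 V, so it is off. The assumption is consistent.

Only D_A conducts; I_R ≈ 14 mA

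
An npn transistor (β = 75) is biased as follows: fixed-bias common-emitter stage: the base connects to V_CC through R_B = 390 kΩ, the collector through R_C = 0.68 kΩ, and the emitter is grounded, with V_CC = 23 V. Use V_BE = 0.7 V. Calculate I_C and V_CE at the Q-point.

I_C ≈ 4.3 mA, V_CE ≈ 20 V

Base loop: V_CC = I_B·R_B + V_BE, so I_B = (23 − 0.7)/390 kΩ = 0.0572 mA.
In the active region I_C = β·I_B = 75 × 0.0572 = 4.29 mA.
Collector loop: V_CE = V_CC − I_C·R_C = 23 − 4.29×0.68 = 20.1 V.
Since V_CE = 20.1 V > V_CE(sat) ≈ 0.2 V, the transistor is in the active region as assumed.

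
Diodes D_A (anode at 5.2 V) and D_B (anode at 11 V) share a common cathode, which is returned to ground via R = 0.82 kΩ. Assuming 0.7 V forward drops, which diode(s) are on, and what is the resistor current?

Only D_B conducts; I_R ≈ 13 mA

Assume both conduct. Then node N would need to be at both 5.2−0.7 = 4.5 V and 11−0.7 = 10.3 V, which is impossible.
Assume only D_B conducts: V_N = 11 − 0.7 = 10.3 V, so I_R = 10.3/0.82 = 12.6 mA.
Check D_A: its anode-to-cathode voltage is 5.2 − 10.3 = -5.1 V < 0.7 V, so it is off. The assumption is consistent.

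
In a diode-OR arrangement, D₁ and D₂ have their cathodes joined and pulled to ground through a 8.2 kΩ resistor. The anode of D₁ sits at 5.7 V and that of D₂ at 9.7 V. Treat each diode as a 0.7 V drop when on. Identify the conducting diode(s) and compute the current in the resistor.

Assume both conduct. Then node N would need to be at both 5.7−0.7 = 5 V and 9.7−0.7 = 9 V, which is impossible.
Assume only D₂ conducts: V_N = 9.7 − 0.7 = 9 V, so I_R = 9/8.2 = 1.1 mA.
Check D₁: its anode-to-cathode voltage is 5.7 − 9 = -3.3 V < 0.7 V, so it is off. The assumption is consistent.

Only D₂ conducts; I_R ≈ 1.1 mA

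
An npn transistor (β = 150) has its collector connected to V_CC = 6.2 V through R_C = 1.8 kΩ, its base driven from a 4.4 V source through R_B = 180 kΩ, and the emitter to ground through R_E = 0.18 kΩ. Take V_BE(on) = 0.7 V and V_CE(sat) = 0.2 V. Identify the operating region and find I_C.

Assume active. Base-emitter loop: I_B = (V_BB − V_BE)/(R_B + (β+1)R_E) = (4.4 − 0.7)/(180 + 151×0.18) = 0.0179 mA.
I_C = β·I_B = 150×0.0179 = 2.68 mA.
V_CE = V_CC − I_C·R_C − I_E·R_E = 6.2 − 2.68×1.8 − 2.7×0.18 = 0.893 V > V_CE(sat), so the active-region assumption holds.

active; I_C ≈ 2.7 mA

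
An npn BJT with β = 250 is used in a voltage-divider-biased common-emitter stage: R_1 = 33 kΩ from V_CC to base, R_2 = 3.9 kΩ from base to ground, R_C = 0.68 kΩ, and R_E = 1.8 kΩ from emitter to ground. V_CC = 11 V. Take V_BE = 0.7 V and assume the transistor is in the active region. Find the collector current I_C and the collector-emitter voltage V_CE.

I_C ≈ 0.25 mA, V_CE ≈ 10 V

Thevenize the base divider: V_Th = V_CC·R_2/(R_1+R_2) = 11×3.9/36.9 = 1.16 V, R_Th = R_1‖R_2 = 3.49 kΩ.
Base-emitter loop: V_Th = I_B·R_Th + V_BE + (β+1)I_B·R_E, so I_B = (1.16 − 0.7) / (3.49 + 251×1.8) = 0.00102 mA.
I_C = β·I_B = 250×0.00102 = 0.254 mA, and I_E = (β+1)I_B = 0.255 mA.
V_CE = V_CC − I_C·R_C − I_E·R_E = 11 − 0.254×0.68 − 0.255×1.8 = 10.4 V.
V_CE = 10.4 V > 0.2 V confirms active-region operation.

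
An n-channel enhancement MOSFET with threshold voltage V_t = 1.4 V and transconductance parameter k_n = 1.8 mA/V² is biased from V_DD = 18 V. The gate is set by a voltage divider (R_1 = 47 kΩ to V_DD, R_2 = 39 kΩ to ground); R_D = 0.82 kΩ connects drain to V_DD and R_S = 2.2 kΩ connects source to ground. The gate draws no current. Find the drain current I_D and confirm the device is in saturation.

V_G = V_DD·R_2/(R_1+R_2) = 18×39/86 = 8.16 V.
Assume saturation: I_D = (k_n/2)(V_GS − V_t)² with V_GS = V_G − I_D·R_S = 8.16 − 2.2·I_D.
Substituting gives 4.36·I_D² − 27.8·I_D + 41.2 = 0, with roots I_D = 2.34 or 4.04 mA.
The root I_D = 4.04 mA gives V_GS = -0.718 V ≤ V_t, so take I_D = 2.34 mA.
Then V_GS = 3.01 V and V_DS = V_DD − I_D(R_D+R_S) = 18 − 2.34×3.02 = 10.9 V.
Saturation requires V_DS ≥ V_GS − V_t = 1.61 V; 10.9 ≥ 1.61 ✓.

I_D ≈ 2.3 mA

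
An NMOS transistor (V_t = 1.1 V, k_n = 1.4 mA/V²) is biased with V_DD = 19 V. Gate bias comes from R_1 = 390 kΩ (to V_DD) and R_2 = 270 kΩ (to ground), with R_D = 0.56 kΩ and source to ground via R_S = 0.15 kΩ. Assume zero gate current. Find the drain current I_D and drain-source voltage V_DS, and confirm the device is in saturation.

I_D ≈ 14 mA, V_DS ≈ 8.8 V

V_G = V_DD·R_2/(R_1+R_2) = 19×270/660 = 7.77 V.
Assume saturation: I_D = (k_n/2)(V_GS − V_t)² with V_GS = V_G − I_D·R_S = 7.77 − 0.15·I_D.
Substituting gives 0.0158·I_D² − 2.4·I_D + 31.2 = 0, with roots I_D = 14.3 or 138 mA.
The root I_D = 138 mA gives V_GS = -12.9 V ≤ V_t, so take I_D = 14.3 mA.
Then V_GS = 5.62 V and V_DS = V_DD − I_D(R_D+R_S) = 19 − 14.3×0.71 = 8.83 V.
Saturation requires V_DS ≥ V_GS − V_t = 4.52 V; 8.83 ≥ 4.52 ✓.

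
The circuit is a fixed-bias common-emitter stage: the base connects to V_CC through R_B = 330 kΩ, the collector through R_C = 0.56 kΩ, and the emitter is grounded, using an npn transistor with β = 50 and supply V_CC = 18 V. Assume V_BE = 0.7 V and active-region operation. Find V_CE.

V_CE ≈ 17 V

Base loop: V_CC = I_B·R_B + V_BE, so I_B = (18 − 0.7)/330 kΩ = 0.0524 mA.
In the active region I_C = β·I_B = 50 × 0.0524 = 2.62 mA.
Collector loop: V_CE = V_CC − I_C·R_C = 18 − 2.62×0.56 = 16.5 V.
Since V_CE = 16.5 V > V_CE(sat) ≈ 0.2 V, the transistor is in the active region as assumed.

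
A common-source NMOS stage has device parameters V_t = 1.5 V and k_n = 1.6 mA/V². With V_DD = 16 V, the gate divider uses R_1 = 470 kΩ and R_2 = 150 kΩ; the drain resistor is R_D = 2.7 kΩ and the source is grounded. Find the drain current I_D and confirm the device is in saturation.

V_G = V_DD·R_2/(R_1+R_2) = 16×150/620 = 3.87 V. With the source grounded, V_GS = V_G = 3.87 V.
Assume saturation: I_D = (k_n/2)(V_GS − V_t)² = (1.6/2)×(3.87 − 1.5)² = 0.8×2.37² = 4.5 mA.
V_DS = V_DD − I_D·R_D = 16 − 4.5×2.7 = 3.86 V.
Saturation requires V_DS ≥ V_GS − V_t = 2.37 V; 3.86 ≥ 2.37 ✓.

I_D ≈ 4.5 mA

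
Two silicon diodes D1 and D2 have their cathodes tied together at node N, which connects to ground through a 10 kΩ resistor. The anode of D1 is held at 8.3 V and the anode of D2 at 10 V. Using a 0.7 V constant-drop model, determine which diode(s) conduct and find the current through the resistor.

Only D2 conducts; I_R ≈ 0.93 mA

Assume both conduct. Then node N would need to be at both 8.3−0.7 = 7.6 V and 10−0.7 = 9.3 V, which is impossible.
Assume only D2 conducts: V_N = 10 − 0.7 = 9.3 V, so I_R = 9.3/10 = 0.93 mA.
Check D1: its anode-to-cathode voltage is 8.3 − 9.3 = -1 V < 0.7 V, so it is off. The assumption is consistent.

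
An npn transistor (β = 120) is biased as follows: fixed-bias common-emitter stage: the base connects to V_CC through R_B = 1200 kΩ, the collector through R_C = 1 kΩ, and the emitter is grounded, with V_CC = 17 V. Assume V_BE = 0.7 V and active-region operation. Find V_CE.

Base loop: V_CC = I_B·R_B + V_BE, so I_B = (17 − 0.7)/1200 kΩ = 0.0136 mA.
In the active region I_C = β·I_B = 120 × 0.0136 = 1.63 mA.
Collector loop: V_CE = V_CC − I_C·R_C = 17 − 1.63×1 = 15.4 V.
Since V_CE = 15.4 V > V_CE(sat) ≈ 0.2 V, the transistor is in the active region as assumed.

V_CE ≈ 15 V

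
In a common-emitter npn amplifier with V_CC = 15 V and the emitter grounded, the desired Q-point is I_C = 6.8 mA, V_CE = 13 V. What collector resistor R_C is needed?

R_C ≈ 0.29 kΩ

Collector loop: V_CC = I_C·R_C + V_CE.
R_C = (V_CC − V_CE)/I_C = (15 − 13)/6.8 = 0.294 kΩ.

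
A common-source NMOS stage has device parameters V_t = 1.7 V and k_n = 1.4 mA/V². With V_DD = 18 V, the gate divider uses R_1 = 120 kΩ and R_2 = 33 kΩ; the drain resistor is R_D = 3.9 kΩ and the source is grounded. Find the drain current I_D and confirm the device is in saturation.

V_G = V_DD·R_2/(R_1+R_2) = 18×33/153 = 3.88 V. With the source grounded, V_GS = V_G = 3.88 V.
Assume saturation: I_D = (k_n/2)(V_GS − V_t)² = (1.4/2)×(3.88 − 1.7)² = 0.7×2.18² = 3.33 mA.
V_DS = V_DD − I_D·R_D = 18 − 3.33×3.9 = 5 V.
Saturation requires V_DS ≥ V_GS − V_t = 2.18 V; 5 ≥ 2.18 ✓.

I_D ≈ 3.3 mA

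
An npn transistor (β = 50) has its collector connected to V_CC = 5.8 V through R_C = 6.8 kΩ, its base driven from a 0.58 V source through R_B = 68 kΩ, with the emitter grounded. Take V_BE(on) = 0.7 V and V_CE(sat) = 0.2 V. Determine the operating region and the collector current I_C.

cutoff; I_C ≈ 0

V_BB = 0.58 V ≤ V_BE(on) = 0.7 V, so the base-emitter junction is not forward biased.
The transistor is in cutoff: I_B = I_C = 0.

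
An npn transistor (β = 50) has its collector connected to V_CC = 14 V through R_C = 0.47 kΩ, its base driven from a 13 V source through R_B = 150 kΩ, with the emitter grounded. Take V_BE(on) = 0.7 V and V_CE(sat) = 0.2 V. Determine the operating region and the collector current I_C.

Assume active. Base-emitter loop: I_B = (V_BB − V_BE)/R_B = (13 − 0.7)/150 = 0.082 mA.
I_C = β·I_B = 50×0.082 = 4.1 mA.
V_CE = V_CC − I_C·R_C = 14 − 4.1×0.47 = 12.1 V > V_CE(sat), so the active-region assumption holds.

active; I_C ≈ 4.1 mA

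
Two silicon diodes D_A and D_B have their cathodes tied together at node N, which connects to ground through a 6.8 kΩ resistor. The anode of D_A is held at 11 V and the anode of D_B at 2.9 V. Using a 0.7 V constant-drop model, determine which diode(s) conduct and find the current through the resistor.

Only D_A conducts; I_R ≈ 1.5 mA

Assume both conduct. Then node N would need to be at both 11−0.7 = 10.3 V and 2.9−0.7 = 2.2 V, which is impossible.
Assume only D_A conducts: V_N = 11 − 0.7 = 10.3 V, so I_R = 10.3/6.8 = 1.51 mA.
Check D_B: its anode-to-cathode voltage is 2.9 − 10.3 = -7.4 V < 0.7 V, so it is off. The assumption is consistent.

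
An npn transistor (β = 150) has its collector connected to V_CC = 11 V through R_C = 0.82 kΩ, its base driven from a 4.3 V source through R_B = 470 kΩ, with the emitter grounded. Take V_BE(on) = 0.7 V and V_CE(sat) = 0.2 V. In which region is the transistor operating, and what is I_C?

active; I_C ≈ 1.1 mA

Assume active. Base-emitter loop: I_B = (V_BB − V_BE)/R_B = (4.3 − 0.7)/470 = 0.00766 mA.
I_C = β·I_B = 150×0.00766 = 1.15 mA.
V_CE = V_CC − I_C·R_C = 11 − 1.15×0.82 = 10.1 V > V_CE(sat), so the active-region assumption holds.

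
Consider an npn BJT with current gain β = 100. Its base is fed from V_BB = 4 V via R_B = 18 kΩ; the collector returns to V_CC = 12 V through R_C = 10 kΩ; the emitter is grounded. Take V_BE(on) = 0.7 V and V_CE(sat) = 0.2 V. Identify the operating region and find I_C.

saturation; I_C ≈ 1.2 mA

Assume active: I_B = (4 − 0.7)/18 = 0.183 mA, giving I_C = β·I_B = 18.3 mA.
But then V_CE = 12 − 18.3×10 = -171 V < V_CE(sat) = 0.2 V — impossible in the active region.
So the transistor is saturated. With V_CE = 0.2 V, I_C = (V_CC − 0.2)/R_C = 11.8/10 = 1.18 mA.
Check: β·I_B = 18.3 mA > I_C = 1.18 mA, confirming saturation.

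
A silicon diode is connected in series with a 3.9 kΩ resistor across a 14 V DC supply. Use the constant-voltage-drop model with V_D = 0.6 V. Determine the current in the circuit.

KVL around the loop: 14 = V_D + I·R = 0.6 + I × 3.9 kΩ.
So I = (14 − 0.6) / 3.9 kΩ = 13.4 / 3.9 = 3.44 mA.

I ≈ 3.4 mA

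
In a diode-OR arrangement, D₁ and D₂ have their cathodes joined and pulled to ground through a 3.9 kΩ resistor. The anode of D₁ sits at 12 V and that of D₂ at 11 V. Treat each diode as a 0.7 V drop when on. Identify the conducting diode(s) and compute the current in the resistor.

Only D₁ conducts; I_R ≈ 2.9 mA

Assume both conduct. Then node N would need to be at both 12−0.7 = 11.3 V and 11−0.7 = 10.3 V, which is impossible.
Assume only D₁ conducts: V_N = 12 − 0.7 = 11.3 V, so I_R = 11.3/3.9 = 2.9 mA.
Check D₂: its anode-to-cathode voltage is 11 − 11.3 = -0.3 V < 0.7 V, so it is off. The assumption is consistent.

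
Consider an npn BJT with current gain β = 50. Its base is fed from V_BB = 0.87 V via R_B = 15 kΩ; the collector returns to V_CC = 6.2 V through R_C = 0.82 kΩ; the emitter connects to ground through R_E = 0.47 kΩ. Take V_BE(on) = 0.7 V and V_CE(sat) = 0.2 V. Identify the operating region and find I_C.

active; I_C ≈ 0.22 mA

Assume active. Base-emitter loop: I_B = (V_BB − V_BE)/(R_B + (β+1)R_E) = (0.87 − 0.7)/(15 + 51×0.47) = 0.00436 mA.
I_C = β·I_B = 50×0.00436 = 0.218 mA.
V_CE = V_CC − I_C·R_C − I_E·R_E = 6.2 − 0.218×0.82 − 0.222×0.47 = 5.92 V > V_CE(sat), so the active-region assumption holds.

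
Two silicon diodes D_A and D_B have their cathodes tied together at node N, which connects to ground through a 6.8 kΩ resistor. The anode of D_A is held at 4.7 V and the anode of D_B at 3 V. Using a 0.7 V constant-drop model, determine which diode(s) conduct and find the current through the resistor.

Assume both conduct. Then node N would need to be at both 4.7−0.7 = 4 V and 3−0.7 = 2.3 V, which is impossible.
Assume only D_A conducts: V_N = 4.7 − 0.7 = 4 V, so I_R = 4/6.8 = 0.588 mA.
Check D_B: its anode-to-cathode voltage is 3 − 4 = -1 V < 0.7 V, so it is off. The assumption is consistent.

Only D_A conducts; I_R ≈ 0.59 mA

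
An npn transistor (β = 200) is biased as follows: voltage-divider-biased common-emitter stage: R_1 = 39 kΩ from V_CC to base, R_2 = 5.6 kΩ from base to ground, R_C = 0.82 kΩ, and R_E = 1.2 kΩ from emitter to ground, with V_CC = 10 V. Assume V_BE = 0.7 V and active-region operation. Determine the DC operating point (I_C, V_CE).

I_C ≈ 0.45 mA, V_CE ≈ 9.1 V

Thevenize the base divider: V_Th = V_CC·R_2/(R_1+R_2) = 10×5.6/44.6 = 1.26 V, R_Th = R_1‖R_2 = 4.9 kΩ.
Base-emitter loop: V_Th = I_B·R_Th + V_BE + (β+1)I_B·R_E, so I_B = (1.26 − 0.7) / (4.9 + 201×1.2) = 0.00226 mA.
I_C = β·I_B = 200×0.00226 = 0.452 mA, and I_E = (β+1)I_B = 0.454 mA.
V_CE = V_CC − I_C·R_C − I_E·R_E = 10 − 0.452×0.82 − 0.454×1.2 = 9.09 V.
V_CE = 9.09 V > 0.2 V confirms active-region operation.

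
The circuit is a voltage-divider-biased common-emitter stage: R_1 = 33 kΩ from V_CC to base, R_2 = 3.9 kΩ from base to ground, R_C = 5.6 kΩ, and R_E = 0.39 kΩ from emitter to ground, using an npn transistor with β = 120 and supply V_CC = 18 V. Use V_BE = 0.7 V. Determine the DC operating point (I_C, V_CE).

Thevenize the base divider: V_Th = V_CC·R_2/(R_1+R_2) = 18×3.9/36.9 = 1.9 V, R_Th = R_1‖R_2 = 3.49 kΩ.
Base-emitter loop: V_Th = I_B·R_Th + V_BE + (β+1)I_B·R_E, so I_B = (1.9 − 0.7) / (3.49 + 121×0.39) = 0.0237 mA.
I_C = β·I_B = 120×0.0237 = 2.85 mA, and I_E = (β+1)I_B = 2.87 mA.
V_CE = V_CC − I_C·R_C − I_E·R_E = 18 − 2.85×5.6 − 2.87×0.39 = 0.936 V.
V_CE = 0.936 V > 0.2 V confirms active-region operation.

I_C ≈ 2.8 mA, V_CE ≈ 0.94 V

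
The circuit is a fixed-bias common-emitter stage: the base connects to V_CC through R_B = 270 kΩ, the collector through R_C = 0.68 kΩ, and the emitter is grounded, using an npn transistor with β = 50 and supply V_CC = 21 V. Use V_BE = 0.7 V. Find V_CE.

Base loop: V_CC = I_B·R_B + V_BE, so I_B = (21 − 0.7)/270 kΩ = 0.0752 mA.
In the active region I_C = β·I_B = 50 × 0.0752 = 3.76 mA.
Collector loop: V_CE = V_CC − I_C·R_C = 21 − 3.76×0.68 = 18.4 V.
Since V_CE = 18.4 V > V_CE(sat) ≈ 0.2 V, the transistor is in the active region as assumed.

V_CE ≈ 18 V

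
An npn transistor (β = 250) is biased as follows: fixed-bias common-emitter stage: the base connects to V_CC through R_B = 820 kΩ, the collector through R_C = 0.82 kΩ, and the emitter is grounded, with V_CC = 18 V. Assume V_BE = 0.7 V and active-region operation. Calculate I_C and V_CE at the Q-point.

Base loop: V_CC = I_B·R_B + V_BE, so I_B = (18 − 0.7)/820 kΩ = 0.0211 mA.
In the active region I_C = β·I_B = 250 × 0.0211 = 5.27 mA.
Collector loop: V_CE = V_CC − I_C·R_C = 18 − 5.27×0.82 = 13.7 V.
Since V_CE = 13.7 V > V_CE(sat) ≈ 0.2 V, the transistor is in the active region as assumed.

I_C ≈ 5.3 mA, V_CE ≈ 14 V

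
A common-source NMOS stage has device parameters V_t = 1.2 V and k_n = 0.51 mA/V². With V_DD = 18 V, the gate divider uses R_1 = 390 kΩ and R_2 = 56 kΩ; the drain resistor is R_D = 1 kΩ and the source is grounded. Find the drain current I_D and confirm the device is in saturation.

I_D ≈ 0.29 mA

V_G = V_DD·R_2/(R_1+R_2) = 18×56/446 = 2.26 V. With the source grounded, V_GS = V_G = 2.26 V.
Assume saturation: I_D = (k_n/2)(V_GS − V_t)² = (0.51/2)×(2.26 − 1.2)² = 0.255×1.06² = 0.287 mA.
V_DS = V_DD − I_D·R_D = 18 − 0.287×1 = 17.7 V.
Saturation requires V_DS ≥ V_GS − V_t = 1.06 V; 17.7 ≥ 1.06 ✓.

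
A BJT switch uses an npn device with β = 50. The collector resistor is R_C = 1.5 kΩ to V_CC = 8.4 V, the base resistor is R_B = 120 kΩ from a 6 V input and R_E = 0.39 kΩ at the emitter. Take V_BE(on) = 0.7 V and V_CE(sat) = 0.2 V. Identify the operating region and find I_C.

active; I_C ≈ 1.9 mA

Assume active. Base-emitter loop: I_B = (V_BB − V_BE)/(R_B + (β+1)R_E) = (6 − 0.7)/(120 + 51×0.39) = 0.0379 mA.
I_C = β·I_B = 50×0.0379 = 1.89 mA.
V_CE = V_CC − I_C·R_C − I_E·R_E = 8.4 − 1.89×1.5 − 1.93×0.39 = 4.8 V > V_CE(sat), so the active-region assumption holds.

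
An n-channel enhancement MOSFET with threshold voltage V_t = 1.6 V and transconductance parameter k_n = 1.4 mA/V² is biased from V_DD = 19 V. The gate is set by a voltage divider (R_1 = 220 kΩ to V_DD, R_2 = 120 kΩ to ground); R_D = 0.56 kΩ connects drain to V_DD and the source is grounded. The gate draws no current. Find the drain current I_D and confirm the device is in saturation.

V_G = V_DD·R_2/(R_1+R_2) = 19×120/340 = 6.71 V. With the source grounded, V_GS = V_G = 6.71 V.
Assume saturation: I_D = (k_n/2)(V_GS − V_t)² = (1.4/2)×(6.71 − 1.6)² = 0.7×5.11² = 18.2 mA.
V_DS = V_DD − I_D·R_D = 19 − 18.2×0.56 = 8.78 V.
Saturation requires V_DS ≥ V_GS − V_t = 5.11 V; 8.78 ≥ 5.11 ✓.

I_D ≈ 18 mA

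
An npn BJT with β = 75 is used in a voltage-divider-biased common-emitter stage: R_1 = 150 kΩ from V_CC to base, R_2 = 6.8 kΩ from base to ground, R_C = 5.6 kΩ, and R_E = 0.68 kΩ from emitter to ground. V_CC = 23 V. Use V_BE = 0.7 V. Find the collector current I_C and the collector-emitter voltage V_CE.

I_C ≈ 0.38 mA, V_CE ≈ 21 V

Thevenize the base divider: V_Th = V_CC·R_2/(R_1+R_2) = 23×6.8/157 = 0.997 V, R_Th = R_1‖R_2 = 6.51 kΩ.
Base-emitter loop: V_Th = I_B·R_Th + V_BE + (β+1)I_B·R_E, so I_B = (0.997 − 0.7) / (6.51 + 76×0.68) = 0.00511 mA.
I_C = β·I_B = 75×0.00511 = 0.383 mA, and I_E = (β+1)I_B = 0.389 mA.
V_CE = V_CC − I_C·R_C − I_E·R_E = 23 − 0.383×5.6 − 0.389×0.68 = 20.6 V.
V_CE = 20.6 V > 0.2 V confirms active-region operation.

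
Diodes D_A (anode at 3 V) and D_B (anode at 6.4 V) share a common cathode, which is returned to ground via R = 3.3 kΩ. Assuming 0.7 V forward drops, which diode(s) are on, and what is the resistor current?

Assume both conduct. Then node N would need to be at both 3−0.7 = 2.3 V and 6.4−0.7 = 5.7 V, which is impossible.
Assume only D_B conducts: V_N = 6.4 − 0.7 = 5.7 V, so I_R = 5.7/3.3 = 1.73 mA.
Check D_A: its anode-to-cathode voltage is 3 − 5.7 = -2.7 V < 0.7 V, so it is off. The assumption is consistent.

Only D_B conducts; I_R ≈ 1.7 mA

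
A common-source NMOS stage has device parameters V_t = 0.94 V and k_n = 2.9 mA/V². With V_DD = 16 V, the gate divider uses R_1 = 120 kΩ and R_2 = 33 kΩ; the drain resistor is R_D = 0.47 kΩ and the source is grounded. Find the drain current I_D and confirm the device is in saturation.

I_D ≈ 9.1 mA

V_G = V_DD·R_2/(R_1+R_2) = 16×33/153 = 3.45 V. With the source grounded, V_GS = V_G = 3.45 V.
Assume saturation: I_D = (k_n/2)(V_GS − V_t)² = (2.9/2)×(3.45 − 0.94)² = 1.45×2.51² = 9.14 mA.
V_DS = V_DD − I_D·R_D = 16 − 9.14×0.47 = 11.7 V.
Saturation requires V_DS ≥ V_GS − V_t = 2.51 V; 11.7 ≥ 2.51 ✓.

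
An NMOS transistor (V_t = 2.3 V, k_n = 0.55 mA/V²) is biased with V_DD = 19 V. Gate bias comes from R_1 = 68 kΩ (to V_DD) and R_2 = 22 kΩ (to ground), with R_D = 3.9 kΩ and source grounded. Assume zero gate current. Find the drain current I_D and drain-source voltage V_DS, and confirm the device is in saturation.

I_D ≈ 1.5 mA, V_DS ≈ 13 V

V_G = V_DD·R_2/(R_1+R_2) = 19×22/90 = 4.64 V. With the source grounded, V_GS = V_G = 4.64 V.
Assume saturation: I_D = (k_n/2)(V_GS − V_t)² = (0.55/2)×(4.64 − 2.3)² = 0.275×2.34² = 1.51 mA.
V_DS = V_DD − I_D·R_D = 19 − 1.51×3.9 = 13.1 V.
Saturation requires V_DS ≥ V_GS − V_t = 2.34 V; 13.1 ≥ 2.34 ✓.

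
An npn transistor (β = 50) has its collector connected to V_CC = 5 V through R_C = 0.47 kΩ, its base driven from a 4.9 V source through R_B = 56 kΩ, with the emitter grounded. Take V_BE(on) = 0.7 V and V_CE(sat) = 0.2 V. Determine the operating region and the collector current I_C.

Assume active. Base-emitter loop: I_B = (V_BB − V_BE)/R_B = (4.9 − 0.7)/56 = 0.075 mA.
I_C = β·I_B = 50×0.075 = 3.75 mA.
V_CE = V_CC − I_C·R_C = 5 − 3.75×0.47 = 3.24 V > V_CE(sat), so the active-region assumption holds.

active; I_C ≈ 3.8 mA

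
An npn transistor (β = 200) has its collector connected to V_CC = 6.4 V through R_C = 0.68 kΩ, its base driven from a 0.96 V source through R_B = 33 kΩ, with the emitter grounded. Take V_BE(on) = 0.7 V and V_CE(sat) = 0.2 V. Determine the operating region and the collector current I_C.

active; I_C ≈ 1.6 mA

Assume active. Base-emitter loop: I_B = (V_BB − V_BE)/R_B = (0.96 − 0.7)/33 = 0.00788 mA.
I_C = β·I_B = 200×0.00788 = 1.58 mA.
V_CE = V_CC − I_C·R_C = 6.4 − 1.58×0.68 = 5.33 V > V_CE(sat), so the active-region assumption holds.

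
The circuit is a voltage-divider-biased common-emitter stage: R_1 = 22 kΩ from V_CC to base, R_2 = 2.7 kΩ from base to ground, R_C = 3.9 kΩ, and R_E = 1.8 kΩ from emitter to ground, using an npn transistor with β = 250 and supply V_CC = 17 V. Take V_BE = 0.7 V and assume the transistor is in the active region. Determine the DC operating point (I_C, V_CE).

Thevenize the base divider: V_Th = V_CC·R_2/(R_1+R_2) = 17×2.7/24.7 = 1.86 V, R_Th = R_1‖R_2 = 2.4 kΩ.
Base-emitter loop: V_Th = I_B·R_Th + V_BE + (β+1)I_B·R_E, so I_B = (1.86 − 0.7) / (2.4 + 251×1.8) = 0.00255 mA.
I_C = β·I_B = 250×0.00255 = 0.638 mA, and I_E = (β+1)I_B = 0.64 mA.
V_CE = V_CC − I_C·R_C − I_E·R_E = 17 − 0.638×3.9 − 0.64×1.8 = 13.4 V.
V_CE = 13.4 V > 0.2 V confirms active-region operation.

I_C ≈ 0.64 mA, V_CE ≈ 13 V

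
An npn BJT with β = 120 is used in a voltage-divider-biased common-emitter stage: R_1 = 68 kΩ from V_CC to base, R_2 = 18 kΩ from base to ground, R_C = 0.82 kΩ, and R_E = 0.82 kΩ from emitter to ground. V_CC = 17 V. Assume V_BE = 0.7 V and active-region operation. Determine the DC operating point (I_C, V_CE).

Thevenize the base divider: V_Th = V_CC·R_2/(R_1+R_2) = 17×18/86 = 3.56 V, R_Th = R_1‖R_2 = 14.2 kΩ.
Base-emitter loop: V_Th = I_B·R_Th + V_BE + (β+1)I_B·R_E, so I_B = (3.56 − 0.7) / (14.2 + 121×0.82) = 0.0252 mA.
I_C = β·I_B = 120×0.0252 = 3.02 mA, and I_E = (β+1)I_B = 3.05 mA.
V_CE = V_CC − I_C·R_C − I_E·R_E = 17 − 3.02×0.82 − 3.05×0.82 = 12 V.
V_CE = 12 V > 0.2 V confirms active-region operation.

I_C ≈ 3 mA, V_CE ≈ 12 V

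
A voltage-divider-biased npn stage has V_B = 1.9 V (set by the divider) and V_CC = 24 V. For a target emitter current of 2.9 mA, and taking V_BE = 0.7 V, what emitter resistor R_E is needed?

V_E = V_B − V_BE = 1.9 − 0.7 = 1.2 V.
R_E = V_E / I_E = 1.2 / 2.9 = 0.414 kΩ.

R_E ≈ 0.41 kΩ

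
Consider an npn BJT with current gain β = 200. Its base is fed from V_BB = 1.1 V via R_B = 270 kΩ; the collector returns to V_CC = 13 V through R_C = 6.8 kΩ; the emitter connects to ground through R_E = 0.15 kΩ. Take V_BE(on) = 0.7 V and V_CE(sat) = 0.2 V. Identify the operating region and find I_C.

active; I_C ≈ 0.27 mA

Assume active. Base-emitter loop: I_B = (V_BB − V_BE)/(R_B + (β+1)R_E) = (1.1 − 0.7)/(270 + 201×0.15) = 0.00133 mA.
I_C = β·I_B = 200×0.00133 = 0.267 mA.
V_CE = V_CC − I_C·R_C − I_E·R_E = 13 − 0.267×6.8 − 0.268×0.15 = 11.1 V > V_CE(sat), so the active-region assumption holds.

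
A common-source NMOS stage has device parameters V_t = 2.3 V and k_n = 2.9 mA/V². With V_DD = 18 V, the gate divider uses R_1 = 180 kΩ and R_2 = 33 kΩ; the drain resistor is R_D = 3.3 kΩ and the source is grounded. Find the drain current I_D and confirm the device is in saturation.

I_D ≈ 0.35 mA

V_G = V_DD·R_2/(R_1+R_2) = 18×33/213 = 2.79 V. With the source grounded, V_GS = V_G = 2.79 V.
Assume saturation: I_D = (k_n/2)(V_GS − V_t)² = (2.9/2)×(2.79 − 2.3)² = 1.45×0.489² = 0.346 mA.
V_DS = V_DD − I_D·R_D = 18 − 0.346×3.3 = 16.9 V.
Saturation requires V_DS ≥ V_GS − V_t = 0.489 V; 16.9 ≥ 0.489 ✓.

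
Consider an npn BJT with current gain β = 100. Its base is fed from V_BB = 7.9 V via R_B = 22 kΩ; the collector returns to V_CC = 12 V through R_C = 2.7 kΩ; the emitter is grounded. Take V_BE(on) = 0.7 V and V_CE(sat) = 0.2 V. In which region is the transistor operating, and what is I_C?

saturation; I_C ≈ 4.4 mA

Assume active: I_B = (7.9 − 0.7)/22 = 0.327 mA, giving I_C = β·I_B = 32.7 mA.
But then V_CE = 12 − 32.7×2.7 = -76.4 V < V_CE(sat) = 0.2 V — impossible in the active region.
So the transistor is saturated. With V_CE = 0.2 V, I_C = (V_CC − 0.2)/R_C = 11.8/2.7 = 4.37 mA.
Check: β·I_B = 32.7 mA > I_C = 4.37 mA, confirming saturation.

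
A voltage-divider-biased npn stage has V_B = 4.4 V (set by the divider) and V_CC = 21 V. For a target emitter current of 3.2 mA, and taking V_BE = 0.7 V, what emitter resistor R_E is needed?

V_E = V_B − V_BE = 4.4 − 0.7 = 3.7 V.
R_E = V_E / I_E = 3.7 / 3.2 = 1.16 kΩ.

R_E ≈ 1.2 kΩ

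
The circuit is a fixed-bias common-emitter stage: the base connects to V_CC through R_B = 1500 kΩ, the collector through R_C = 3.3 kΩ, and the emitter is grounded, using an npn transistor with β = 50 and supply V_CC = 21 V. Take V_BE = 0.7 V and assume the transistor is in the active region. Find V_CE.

Base loop: V_CC = I_B·R_B + V_BE, so I_B = (21 − 0.7)/1500 kΩ = 0.0135 mA.
In the active region I_C = β·I_B = 50 × 0.0135 = 0.677 mA.
Collector loop: V_CE = V_CC − I_C·R_C = 21 − 0.677×3.3 = 18.8 V.
Since V_CE = 18.8 V > V_CE(sat) ≈ 0.2 V, the transistor is in the active region as assumed.

V_CE ≈ 19 V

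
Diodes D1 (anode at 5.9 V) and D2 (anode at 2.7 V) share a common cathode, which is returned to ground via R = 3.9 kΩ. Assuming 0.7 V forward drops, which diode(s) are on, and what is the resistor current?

Only D1 conducts; I_R ≈ 1.3 mA

Assume both conduct. Then node N would need to be at both 5.9−0.7 = 5.2 V and 2.7−0.7 = 2 V, which is impossible.
Assume only D1 conducts: V_N = 5.9 − 0.7 = 5.2 V, so I_R = 5.2/3.9 = 1.33 mA.
Check D2: its anode-to-cathode voltage is 2.7 − 5.2 = -2.5 V < 0.7 V, so it is off. The assumption is consistent.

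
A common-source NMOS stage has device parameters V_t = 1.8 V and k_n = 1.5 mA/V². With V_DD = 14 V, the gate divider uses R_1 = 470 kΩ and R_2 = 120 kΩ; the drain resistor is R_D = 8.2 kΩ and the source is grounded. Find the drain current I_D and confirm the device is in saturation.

V_G = V_DD·R_2/(R_1+R_2) = 14×120/590 = 2.85 V. With the source grounded, V_GS = V_G = 2.85 V.
Assume saturation: I_D = (k_n/2)(V_GS − V_t)² = (1.5/2)×(2.85 − 1.8)² = 0.75×1.05² = 0.823 mA.
V_DS = V_DD − I_D·R_D = 14 − 0.823×8.2 = 7.25 V.
Saturation requires V_DS ≥ V_GS − V_t = 1.05 V; 7.25 ≥ 1.05 ✓.

I_D ≈ 0.82 mA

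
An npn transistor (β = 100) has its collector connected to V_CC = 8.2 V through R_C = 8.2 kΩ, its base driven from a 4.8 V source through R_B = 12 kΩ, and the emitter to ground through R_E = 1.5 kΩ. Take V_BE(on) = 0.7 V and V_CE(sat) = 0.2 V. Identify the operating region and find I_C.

Assume active: I_B = (4.8 − 0.7)/(12 + 101×1.5) = 0.0251 mA, I_C = β·I_B = 2.51 mA.
Then V_CE = 8.2 − 2.51×8.2 − 2.53×1.5 = -16.2 V < 0.2 V — the active assumption fails.
Re-solve with V_CE = 0.2 V. KCL at the emitter: V_E/R_E = (V_BB−0.7−V_E)/R_B + (V_CC−0.2−V_E)/R_C, giving V_E = 1.51 V.
I_C = (V_CC − 0.2 − V_E)/R_C = (8 − 1.51)/8.2 = 0.791 mA.
Check: I_B = (4.1 − 1.51)/12 = 0.216 mA, and β·I_B = 21.6 mA > I_C, confirming saturation.

saturation; I_C ≈ 0.79 mA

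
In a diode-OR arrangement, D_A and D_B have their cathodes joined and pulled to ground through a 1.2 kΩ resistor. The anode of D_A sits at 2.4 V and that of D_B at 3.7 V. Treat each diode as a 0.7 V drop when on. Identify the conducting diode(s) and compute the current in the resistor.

Only D_B conducts; I_R ≈ 2.5 mA

Assume both conduct. Then node N would need to be at both 2.4−0.7 = 1.7 V and 3.7−0.7 = 3 V, which is impossible.
Assume only D_B conducts: V_N = 3.7 − 0.7 = 3 V, so I_R = 3/1.2 = 2.5 mA.
Check D_A: its anode-to-cathode voltage is 2.4 − 3 = -0.6 V < 0.7 V, so it is off. The assumption is consistent.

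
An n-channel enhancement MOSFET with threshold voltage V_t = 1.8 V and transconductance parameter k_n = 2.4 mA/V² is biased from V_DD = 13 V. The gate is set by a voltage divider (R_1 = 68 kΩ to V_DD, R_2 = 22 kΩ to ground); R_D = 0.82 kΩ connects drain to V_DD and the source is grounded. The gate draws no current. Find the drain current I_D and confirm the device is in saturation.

I_D ≈ 2.3 mA

V_G = V_DD·R_2/(R_1+R_2) = 13×22/90 = 3.18 V. With the source grounded, V_GS = V_G = 3.18 V.
Assume saturation: I_D = (k_n/2)(V_GS − V_t)² = (2.4/2)×(3.18 − 1.8)² = 1.2×1.38² = 2.28 mA.
V_DS = V_DD − I_D·R_D = 13 − 2.28×0.82 = 11.1 V.
Saturation requires V_DS ≥ V_GS − V_t = 1.38 V; 11.1 ≥ 1.38 ✓.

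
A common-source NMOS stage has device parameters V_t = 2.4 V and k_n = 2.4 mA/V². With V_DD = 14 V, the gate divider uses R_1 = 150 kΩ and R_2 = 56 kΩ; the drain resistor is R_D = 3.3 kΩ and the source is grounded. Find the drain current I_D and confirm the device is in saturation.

I_D ≈ 2.4 mA

V_G = V_DD·R_2/(R_1+R_2) = 14×56/206 = 3.81 V. With the source grounded, V_GS = V_G = 3.81 V.
Assume saturation: I_D = (k_n/2)(V_GS − V_t)² = (2.4/2)×(3.81 − 2.4)² = 1.2×1.41² = 2.37 mA.
V_DS = V_DD − I_D·R_D = 14 − 2.37×3.3 = 6.17 V.
Saturation requires V_DS ≥ V_GS − V_t = 1.41 V; 6.17 ≥ 1.41 ✓.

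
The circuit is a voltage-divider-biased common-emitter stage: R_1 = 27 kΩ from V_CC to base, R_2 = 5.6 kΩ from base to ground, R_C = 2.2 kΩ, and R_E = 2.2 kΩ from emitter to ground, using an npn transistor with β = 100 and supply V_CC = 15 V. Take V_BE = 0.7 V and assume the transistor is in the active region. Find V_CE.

V_CE ≈ 11 V

Thevenize the base divider: V_Th = V_CC·R_2/(R_1+R_2) = 15×5.6/32.6 = 2.58 V, R_Th = R_1‖R_2 = 4.64 kΩ.
Base-emitter loop: V_Th = I_B·R_Th + V_BE + (β+1)I_B·R_E, so I_B = (2.58 − 0.7) / (4.64 + 101×2.2) = 0.00827 mA.
I_C = β·I_B = 100×0.00827 = 0.827 mA, and I_E = (β+1)I_B = 0.836 mA.
V_CE = V_CC − I_C·R_C − I_E·R_E = 15 − 0.827×2.2 − 0.836×2.2 = 11.3 V.
V_CE = 11.3 V > 0.2 V confirms active-region operation.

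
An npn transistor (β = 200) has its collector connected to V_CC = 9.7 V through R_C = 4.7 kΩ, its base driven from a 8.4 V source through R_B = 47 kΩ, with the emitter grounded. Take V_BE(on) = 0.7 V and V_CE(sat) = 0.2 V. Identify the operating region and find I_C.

saturation; I_C ≈ 2 mA

Assume active: I_B = (8.4 − 0.7)/47 = 0.164 mA, giving I_C = β·I_B = 32.8 mA.
But then V_CE = 9.7 − 32.8×4.7 = -144 V < V_CE(sat) = 0.2 V — impossible in the active region.
So the transistor is saturated. With V_CE = 0.2 V, I_C = (V_CC − 0.2)/R_C = 9.5/4.7 = 2.02 mA.
Check: β·I_B = 32.8 mA > I_C = 2.02 mA, confirming saturation.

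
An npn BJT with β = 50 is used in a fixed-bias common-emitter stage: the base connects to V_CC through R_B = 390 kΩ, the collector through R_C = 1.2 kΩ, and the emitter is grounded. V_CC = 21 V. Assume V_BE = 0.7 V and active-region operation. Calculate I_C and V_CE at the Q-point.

Base loop: V_CC = I_B·R_B + V_BE, so I_B = (21 − 0.7)/390 kΩ = 0.0521 mA.
In the active region I_C = β·I_B = 50 × 0.0521 = 2.6 mA.
Collector loop: V_CE = V_CC − I_C·R_C = 21 − 2.6×1.2 = 17.9 V.
Since V_CE = 17.9 V > V_CE(sat) ≈ 0.2 V, the transistor is in the active region as assumed.

I_C ≈ 2.6 mA, V_CE ≈ 18 V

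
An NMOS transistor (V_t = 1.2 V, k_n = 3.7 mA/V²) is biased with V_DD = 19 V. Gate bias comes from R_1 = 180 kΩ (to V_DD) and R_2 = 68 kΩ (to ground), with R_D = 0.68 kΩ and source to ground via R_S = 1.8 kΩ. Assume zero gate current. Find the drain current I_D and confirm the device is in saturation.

V_G = V_DD·R_2/(R_1+R_2) = 19×68/248 = 5.21 V.
Assume saturation: I_D = (k_n/2)(V_GS − V_t)² with V_GS = V_G − I_D·R_S = 5.21 − 1.8·I_D.
Substituting gives 5.99·I_D² − 27.7·I_D + 29.7 = 0, with roots I_D = 1.7 or 2.93 mA.
The root I_D = 2.93 mA gives V_GS = -0.0577 V ≤ V_t, so take I_D = 1.7 mA.
Then V_GS = 2.16 V and V_DS = V_DD − I_D(R_D+R_S) = 19 − 1.7×2.48 = 14.8 V.
Saturation requires V_DS ≥ V_GS − V_t = 0.957 V; 14.8 ≥ 0.957 ✓.

I_D ≈ 1.7 mA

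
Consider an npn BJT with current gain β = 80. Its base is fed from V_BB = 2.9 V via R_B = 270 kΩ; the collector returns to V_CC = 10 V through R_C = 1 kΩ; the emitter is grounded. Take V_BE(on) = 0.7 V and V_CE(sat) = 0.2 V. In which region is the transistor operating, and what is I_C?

active; I_C ≈ 0.65 mA

Assume active. Base-emitter loop: I_B = (V_BB − V_BE)/R_B = (2.9 − 0.7)/270 = 0.00815 mA.
I_C = β·I_B = 80×0.00815 = 0.652 mA.
V_CE = V_CC − I_C·R_C = 10 − 0.652×1 = 9.35 V > V_CE(sat), so the active-region assumption holds.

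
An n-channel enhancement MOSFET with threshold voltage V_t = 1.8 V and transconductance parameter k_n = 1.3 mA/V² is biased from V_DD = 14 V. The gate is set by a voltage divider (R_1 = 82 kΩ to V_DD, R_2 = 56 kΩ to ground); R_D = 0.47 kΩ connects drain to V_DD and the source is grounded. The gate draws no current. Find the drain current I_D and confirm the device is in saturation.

V_G = V_DD·R_2/(R_1+R_2) = 14×56/138 = 5.68 V. With the source grounded, V_GS = V_G = 5.68 V.
Assume saturation: I_D = (k_n/2)(V_GS − V_t)² = (1.3/2)×(5.68 − 1.8)² = 0.65×3.88² = 9.79 mA.
V_DS = V_DD − I_D·R_D = 14 − 9.79×0.47 = 9.4 V.
Saturation requires V_DS ≥ V_GS − V_t = 3.88 V; 9.4 ≥ 3.88 ✓.

I_D ≈ 9.8 mA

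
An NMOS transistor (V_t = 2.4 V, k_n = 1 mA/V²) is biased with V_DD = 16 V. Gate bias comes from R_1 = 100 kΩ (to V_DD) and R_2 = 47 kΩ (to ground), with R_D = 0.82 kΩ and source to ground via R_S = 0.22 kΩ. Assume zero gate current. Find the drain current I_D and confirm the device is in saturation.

I_D ≈ 2.4 mA

V_G = V_DD·R_2/(R_1+R_2) = 16×47/147 = 5.12 V.
Assume saturation: I_D = (k_n/2)(V_GS − V_t)² with V_GS = V_G − I_D·R_S = 5.12 − 0.22·I_D.
Substituting gives 0.0242·I_D² − 1.6·I_D + 3.69 = 0, with roots I_D = 2.4 or 63.6 mA.
The root I_D = 63.6 mA gives V_GS = -8.88 V ≤ V_t, so take I_D = 2.4 mA.
Then V_GS = 4.59 V and V_DS = V_DD − I_D(R_D+R_S) = 16 − 2.4×1.04 = 13.5 V.
Saturation requires V_DS ≥ V_GS − V_t = 2.19 V; 13.5 ≥ 2.19 ✓.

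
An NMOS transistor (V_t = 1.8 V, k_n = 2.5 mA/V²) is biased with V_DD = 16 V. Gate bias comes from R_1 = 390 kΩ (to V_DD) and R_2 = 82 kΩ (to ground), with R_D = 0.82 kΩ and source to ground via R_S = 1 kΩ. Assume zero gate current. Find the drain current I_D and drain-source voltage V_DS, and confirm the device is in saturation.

I_D ≈ 0.41 mA, V_DS ≈ 15 V

V_G = V_DD·R_2/(R_1+R_2) = 16×82/472 = 2.78 V.
Assume saturation: I_D = (k_n/2)(V_GS − V_t)² with V_GS = V_G − I_D·R_S = 2.78 − 1·I_D.
Substituting gives 1.25·I_D² − 3.45·I_D + 1.2 = 0, with roots I_D = 0.408 or 2.35 mA.
The root I_D = 2.35 mA gives V_GS = 0.429 V ≤ V_t, so take I_D = 0.408 mA.
Then V_GS = 2.37 V and V_DS = V_DD − I_D(R_D+R_S) = 16 − 0.408×1.82 = 15.3 V.
Saturation requires V_DS ≥ V_GS − V_t = 0.571 V; 15.3 ≥ 0.571 ✓.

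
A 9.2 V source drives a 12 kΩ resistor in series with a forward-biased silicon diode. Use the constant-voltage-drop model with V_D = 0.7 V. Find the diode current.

KVL around the loop: 9.2 = V_D + I·R = 0.7 + I × 12 kΩ.
So I = (9.2 − 0.7) / 12 kΩ = 8.5 / 12 = 0.708 mA.

I ≈ 0.71 mA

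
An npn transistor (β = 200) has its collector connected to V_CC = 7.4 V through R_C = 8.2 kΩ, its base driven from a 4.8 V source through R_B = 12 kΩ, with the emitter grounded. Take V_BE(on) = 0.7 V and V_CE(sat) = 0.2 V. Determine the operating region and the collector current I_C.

Assume active: I_B = (4.8 − 0.7)/12 = 0.342 mA, giving I_C = β·I_B = 68.3 mA.
But then V_CE = 7.4 − 68.3×8.2 = -553 V < V_CE(sat) = 0.2 V — impossible in the active region.
So the transistor is saturated. With V_CE = 0.2 V, I_C = (V_CC − 0.2)/R_C = 7.2/8.2 = 0.878 mA.
Check: β·I_B = 68.3 mA > I_C = 0.878 mA, confirming saturation.

saturation; I_C ≈ 0.88 mA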